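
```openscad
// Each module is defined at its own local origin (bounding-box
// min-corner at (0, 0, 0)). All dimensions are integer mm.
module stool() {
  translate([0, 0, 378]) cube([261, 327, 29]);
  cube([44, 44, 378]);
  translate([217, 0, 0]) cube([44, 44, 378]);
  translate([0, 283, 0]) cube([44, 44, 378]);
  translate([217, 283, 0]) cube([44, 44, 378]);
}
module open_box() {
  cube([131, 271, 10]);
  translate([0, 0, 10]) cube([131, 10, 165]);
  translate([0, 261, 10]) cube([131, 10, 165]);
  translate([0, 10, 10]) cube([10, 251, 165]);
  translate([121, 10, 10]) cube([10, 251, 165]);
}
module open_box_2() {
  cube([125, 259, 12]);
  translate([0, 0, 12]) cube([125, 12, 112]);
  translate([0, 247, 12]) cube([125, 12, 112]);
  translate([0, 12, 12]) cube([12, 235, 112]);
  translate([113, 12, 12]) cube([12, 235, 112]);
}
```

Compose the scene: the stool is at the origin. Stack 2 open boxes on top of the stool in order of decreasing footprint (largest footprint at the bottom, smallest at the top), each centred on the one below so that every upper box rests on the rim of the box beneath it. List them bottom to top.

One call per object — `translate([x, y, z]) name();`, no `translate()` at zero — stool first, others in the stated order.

stool();
translate([65, 28, 407]) open_box();
translate([68, 34, 582]) open_box_2();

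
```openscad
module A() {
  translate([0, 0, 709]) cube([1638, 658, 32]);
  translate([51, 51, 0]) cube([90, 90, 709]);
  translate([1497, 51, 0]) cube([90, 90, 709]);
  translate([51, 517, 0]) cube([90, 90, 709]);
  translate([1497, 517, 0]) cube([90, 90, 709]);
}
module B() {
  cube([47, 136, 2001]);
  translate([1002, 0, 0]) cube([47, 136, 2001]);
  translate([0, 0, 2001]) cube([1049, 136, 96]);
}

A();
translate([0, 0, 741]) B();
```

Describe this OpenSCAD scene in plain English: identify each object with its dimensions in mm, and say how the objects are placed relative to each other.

A is a table: top 1638 mm (x) × 658 mm (y), 32 mm thick, upper face at z = 741 mm, on four 90×90 mm square legs, each inset 51 mm from the nearest pair of top edges, running from z = 0 to the bottom of the top.

B is a door frame. The clear opening is 955 mm wide and 2001 mm high. Two 47 mm wide jambs, 136 mm deep, stand either side of the opening from the floor to the top of the opening. A 96 mm thick head sits across the top of both jambs, spanning the full outside width of the frame.

The door frame is on top of the table.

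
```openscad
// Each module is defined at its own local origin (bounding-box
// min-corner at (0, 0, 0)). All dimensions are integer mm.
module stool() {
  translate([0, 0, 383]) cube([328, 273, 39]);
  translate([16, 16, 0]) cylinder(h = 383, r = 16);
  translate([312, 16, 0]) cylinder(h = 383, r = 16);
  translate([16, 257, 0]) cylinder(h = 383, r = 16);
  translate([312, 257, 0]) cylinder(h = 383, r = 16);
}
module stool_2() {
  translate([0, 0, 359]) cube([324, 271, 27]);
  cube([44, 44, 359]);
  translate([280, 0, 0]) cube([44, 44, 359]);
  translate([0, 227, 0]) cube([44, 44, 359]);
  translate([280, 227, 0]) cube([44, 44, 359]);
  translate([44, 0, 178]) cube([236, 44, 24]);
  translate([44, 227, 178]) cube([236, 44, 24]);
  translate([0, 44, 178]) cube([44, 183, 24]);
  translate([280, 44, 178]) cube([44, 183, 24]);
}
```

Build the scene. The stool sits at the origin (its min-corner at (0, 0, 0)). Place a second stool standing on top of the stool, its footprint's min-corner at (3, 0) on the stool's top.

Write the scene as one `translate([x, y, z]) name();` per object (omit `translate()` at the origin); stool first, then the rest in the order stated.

stool();
translate([3, 0, 422]) stool_2();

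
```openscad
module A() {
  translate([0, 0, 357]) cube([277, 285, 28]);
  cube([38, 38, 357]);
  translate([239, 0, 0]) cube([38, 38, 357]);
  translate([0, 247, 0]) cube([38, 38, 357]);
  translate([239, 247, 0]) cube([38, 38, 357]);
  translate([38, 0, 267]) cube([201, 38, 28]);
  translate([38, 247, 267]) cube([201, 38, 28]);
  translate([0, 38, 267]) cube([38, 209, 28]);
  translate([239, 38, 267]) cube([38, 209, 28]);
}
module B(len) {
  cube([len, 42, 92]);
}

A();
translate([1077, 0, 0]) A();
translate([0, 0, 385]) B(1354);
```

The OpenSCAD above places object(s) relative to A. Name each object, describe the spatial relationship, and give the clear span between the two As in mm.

Second stool starts at x = 1077; first ends at x = 277; clear span = 1077 − 277 = 800 mm.

A is a stool. B is a beam. A beam spans the tops of two stools. The clear span between the two stools is 800 mm.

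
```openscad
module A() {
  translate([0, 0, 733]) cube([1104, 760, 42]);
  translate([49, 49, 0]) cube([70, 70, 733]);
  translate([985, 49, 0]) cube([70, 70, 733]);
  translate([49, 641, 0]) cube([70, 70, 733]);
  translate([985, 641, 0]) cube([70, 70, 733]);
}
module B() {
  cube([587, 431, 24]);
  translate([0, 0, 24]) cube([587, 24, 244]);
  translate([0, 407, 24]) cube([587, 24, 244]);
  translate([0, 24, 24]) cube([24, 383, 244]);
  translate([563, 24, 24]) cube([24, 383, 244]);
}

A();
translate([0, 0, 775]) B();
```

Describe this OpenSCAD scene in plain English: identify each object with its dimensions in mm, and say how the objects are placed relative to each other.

A is a table with a 1104×760 mm rectangular top, 42 mm thick, top surface at z = 775 mm, supported by four 70×70 mm square legs, each inset 49 mm from the nearest pair of top edges, running from the floor.

B is an open-topped rectangular box: outside dimensions 587×431×268 mm, with a uniform wall and base thickness of 24 mm. The base is a full 587×431 slab on the floor; four walls sit on top of the base. The front and back walls (the −y and +y sides) span the full width; the two side walls fit between them.

The open box is on top of the table.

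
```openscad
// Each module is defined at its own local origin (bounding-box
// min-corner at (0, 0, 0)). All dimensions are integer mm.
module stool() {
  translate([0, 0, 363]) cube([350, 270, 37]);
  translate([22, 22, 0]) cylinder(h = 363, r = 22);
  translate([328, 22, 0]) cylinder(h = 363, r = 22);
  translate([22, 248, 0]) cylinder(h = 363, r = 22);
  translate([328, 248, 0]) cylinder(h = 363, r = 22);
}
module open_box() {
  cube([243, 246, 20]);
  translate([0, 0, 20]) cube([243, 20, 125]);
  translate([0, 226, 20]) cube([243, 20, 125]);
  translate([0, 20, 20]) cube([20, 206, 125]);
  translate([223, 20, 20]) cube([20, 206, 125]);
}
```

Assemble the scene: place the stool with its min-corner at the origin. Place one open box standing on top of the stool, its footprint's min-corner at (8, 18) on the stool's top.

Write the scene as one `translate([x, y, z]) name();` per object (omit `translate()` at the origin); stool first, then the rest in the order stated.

stool();
translate([8, 18, 400]) open_box();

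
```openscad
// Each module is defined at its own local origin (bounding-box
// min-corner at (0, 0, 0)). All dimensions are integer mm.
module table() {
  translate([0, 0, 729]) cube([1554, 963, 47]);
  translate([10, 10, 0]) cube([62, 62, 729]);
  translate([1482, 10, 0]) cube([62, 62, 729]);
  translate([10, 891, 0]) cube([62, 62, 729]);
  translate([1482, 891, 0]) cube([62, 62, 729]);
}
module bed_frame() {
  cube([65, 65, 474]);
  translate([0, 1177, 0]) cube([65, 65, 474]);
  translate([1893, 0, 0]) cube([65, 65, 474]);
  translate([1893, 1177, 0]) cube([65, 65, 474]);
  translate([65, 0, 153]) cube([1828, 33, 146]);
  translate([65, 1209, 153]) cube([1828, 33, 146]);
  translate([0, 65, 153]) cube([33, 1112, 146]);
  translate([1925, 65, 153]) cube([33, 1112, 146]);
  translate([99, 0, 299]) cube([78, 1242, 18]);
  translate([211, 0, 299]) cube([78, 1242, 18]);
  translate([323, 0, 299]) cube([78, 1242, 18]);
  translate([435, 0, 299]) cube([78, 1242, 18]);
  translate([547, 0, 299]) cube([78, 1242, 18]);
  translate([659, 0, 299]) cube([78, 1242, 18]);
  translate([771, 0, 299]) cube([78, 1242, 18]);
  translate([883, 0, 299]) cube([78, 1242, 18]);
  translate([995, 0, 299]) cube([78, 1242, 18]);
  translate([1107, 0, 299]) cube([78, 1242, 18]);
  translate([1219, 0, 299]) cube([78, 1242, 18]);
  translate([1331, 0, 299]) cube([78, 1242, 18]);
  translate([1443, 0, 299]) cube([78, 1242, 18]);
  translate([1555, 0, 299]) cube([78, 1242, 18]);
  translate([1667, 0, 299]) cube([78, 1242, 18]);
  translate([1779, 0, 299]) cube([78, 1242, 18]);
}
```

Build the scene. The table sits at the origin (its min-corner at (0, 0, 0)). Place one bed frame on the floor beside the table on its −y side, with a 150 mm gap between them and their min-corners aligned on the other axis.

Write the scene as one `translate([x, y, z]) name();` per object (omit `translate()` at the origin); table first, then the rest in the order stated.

table();
translate([0, -1392, 0]) bed_frame();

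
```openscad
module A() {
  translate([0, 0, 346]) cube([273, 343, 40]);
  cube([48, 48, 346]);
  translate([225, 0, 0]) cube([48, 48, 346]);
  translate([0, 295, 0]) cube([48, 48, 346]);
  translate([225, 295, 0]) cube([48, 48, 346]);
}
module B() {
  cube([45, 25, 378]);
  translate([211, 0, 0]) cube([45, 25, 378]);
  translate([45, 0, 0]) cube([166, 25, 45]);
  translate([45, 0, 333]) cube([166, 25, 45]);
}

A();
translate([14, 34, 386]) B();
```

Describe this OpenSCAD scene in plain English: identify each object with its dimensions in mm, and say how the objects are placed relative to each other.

A is a four-legged stool. The seat is 273×343 mm, 40 mm thick, top at z = 386 mm. It stands on four square legs, each 48×48 mm in cross-section, from z = 0 to the seat underside, each flush with a corner of the seat.

B is a picture frame with a 166×288 mm rectangular opening (x by z) and a uniform 45 mm border on every side. Frame depth is 25 mm along y. It is built from two vertical stiles running the full outside height and two horizontal rails spanning the gap between the stiles.

The picture frame is on top of the stool.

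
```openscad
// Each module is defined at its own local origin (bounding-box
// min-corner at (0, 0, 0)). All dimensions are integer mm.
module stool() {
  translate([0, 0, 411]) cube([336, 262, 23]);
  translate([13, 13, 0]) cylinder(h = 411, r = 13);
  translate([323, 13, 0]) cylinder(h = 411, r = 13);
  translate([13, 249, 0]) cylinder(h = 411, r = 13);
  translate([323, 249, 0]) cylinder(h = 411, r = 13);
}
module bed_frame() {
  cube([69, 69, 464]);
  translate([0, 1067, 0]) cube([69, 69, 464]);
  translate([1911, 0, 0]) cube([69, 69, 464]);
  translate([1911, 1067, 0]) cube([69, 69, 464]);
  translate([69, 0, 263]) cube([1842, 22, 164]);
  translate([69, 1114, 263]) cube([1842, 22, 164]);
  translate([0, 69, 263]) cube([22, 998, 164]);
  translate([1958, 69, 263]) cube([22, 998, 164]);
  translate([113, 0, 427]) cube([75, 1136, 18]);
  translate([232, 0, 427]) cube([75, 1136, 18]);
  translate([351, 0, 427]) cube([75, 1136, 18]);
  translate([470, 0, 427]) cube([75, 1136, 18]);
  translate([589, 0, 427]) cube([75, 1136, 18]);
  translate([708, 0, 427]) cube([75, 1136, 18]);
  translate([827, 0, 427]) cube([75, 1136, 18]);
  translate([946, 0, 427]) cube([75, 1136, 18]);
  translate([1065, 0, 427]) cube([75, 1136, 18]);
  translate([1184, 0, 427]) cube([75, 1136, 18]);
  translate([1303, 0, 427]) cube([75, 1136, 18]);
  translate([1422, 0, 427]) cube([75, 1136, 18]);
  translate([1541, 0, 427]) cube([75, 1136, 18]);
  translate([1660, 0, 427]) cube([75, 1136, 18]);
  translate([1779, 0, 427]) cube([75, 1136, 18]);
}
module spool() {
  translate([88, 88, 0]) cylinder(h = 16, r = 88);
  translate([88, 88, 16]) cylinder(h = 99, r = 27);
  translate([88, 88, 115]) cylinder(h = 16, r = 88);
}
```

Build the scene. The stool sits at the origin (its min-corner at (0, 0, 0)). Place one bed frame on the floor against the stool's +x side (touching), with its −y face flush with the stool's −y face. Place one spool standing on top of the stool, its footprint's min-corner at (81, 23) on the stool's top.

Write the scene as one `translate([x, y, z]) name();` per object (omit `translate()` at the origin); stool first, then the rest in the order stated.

stool();
translate([336, 0, 0]) bed_frame();
translate([81, 23, 434]) spool();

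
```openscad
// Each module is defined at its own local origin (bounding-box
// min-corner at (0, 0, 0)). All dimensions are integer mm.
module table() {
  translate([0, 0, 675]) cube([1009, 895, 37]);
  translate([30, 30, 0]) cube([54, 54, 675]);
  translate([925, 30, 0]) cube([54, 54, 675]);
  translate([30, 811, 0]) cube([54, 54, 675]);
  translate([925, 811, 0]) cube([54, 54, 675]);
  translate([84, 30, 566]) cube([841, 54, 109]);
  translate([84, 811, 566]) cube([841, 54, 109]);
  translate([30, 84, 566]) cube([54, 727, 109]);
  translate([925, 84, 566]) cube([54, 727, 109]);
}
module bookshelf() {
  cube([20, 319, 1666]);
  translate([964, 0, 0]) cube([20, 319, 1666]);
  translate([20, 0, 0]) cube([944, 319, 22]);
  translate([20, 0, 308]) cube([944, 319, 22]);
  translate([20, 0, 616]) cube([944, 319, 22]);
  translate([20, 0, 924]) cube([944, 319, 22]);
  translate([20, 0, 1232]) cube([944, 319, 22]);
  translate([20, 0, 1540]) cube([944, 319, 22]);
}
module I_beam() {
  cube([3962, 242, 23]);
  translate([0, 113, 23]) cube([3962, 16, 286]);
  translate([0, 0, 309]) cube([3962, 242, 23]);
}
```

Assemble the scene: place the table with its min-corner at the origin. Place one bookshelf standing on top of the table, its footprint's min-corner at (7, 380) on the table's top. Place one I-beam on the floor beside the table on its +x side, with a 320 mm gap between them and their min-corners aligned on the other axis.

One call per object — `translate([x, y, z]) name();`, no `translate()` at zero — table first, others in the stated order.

table();
translate([7, 380, 712]) bookshelf();
translate([1329, 0, 0]) I_beam();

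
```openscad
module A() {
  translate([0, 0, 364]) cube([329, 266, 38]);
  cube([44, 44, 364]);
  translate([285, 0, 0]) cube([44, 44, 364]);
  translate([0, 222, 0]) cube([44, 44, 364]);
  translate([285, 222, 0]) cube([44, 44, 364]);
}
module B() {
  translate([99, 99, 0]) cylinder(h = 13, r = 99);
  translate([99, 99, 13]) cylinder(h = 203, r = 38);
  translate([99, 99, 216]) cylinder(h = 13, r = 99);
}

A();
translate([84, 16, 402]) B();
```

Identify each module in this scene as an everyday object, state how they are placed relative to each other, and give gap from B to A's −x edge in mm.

A is a stool. B is a spool. The spool is on top of the stool. The gap from the spool to the stool's −x edge is 84 mm.

The spool's min-x is at 84; the stool's min-x is 0; gap = 84 mm.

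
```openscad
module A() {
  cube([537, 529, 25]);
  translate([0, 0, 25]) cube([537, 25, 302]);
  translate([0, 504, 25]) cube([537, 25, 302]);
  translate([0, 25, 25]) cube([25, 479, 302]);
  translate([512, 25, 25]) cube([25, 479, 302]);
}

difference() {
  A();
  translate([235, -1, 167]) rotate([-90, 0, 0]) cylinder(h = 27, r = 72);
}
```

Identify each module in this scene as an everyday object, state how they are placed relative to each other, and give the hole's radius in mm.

The subtracted cylinder has r = 72 mm.

A is an open box. The open box has a circular hole through its front wall. The hole's radius is 72 mm.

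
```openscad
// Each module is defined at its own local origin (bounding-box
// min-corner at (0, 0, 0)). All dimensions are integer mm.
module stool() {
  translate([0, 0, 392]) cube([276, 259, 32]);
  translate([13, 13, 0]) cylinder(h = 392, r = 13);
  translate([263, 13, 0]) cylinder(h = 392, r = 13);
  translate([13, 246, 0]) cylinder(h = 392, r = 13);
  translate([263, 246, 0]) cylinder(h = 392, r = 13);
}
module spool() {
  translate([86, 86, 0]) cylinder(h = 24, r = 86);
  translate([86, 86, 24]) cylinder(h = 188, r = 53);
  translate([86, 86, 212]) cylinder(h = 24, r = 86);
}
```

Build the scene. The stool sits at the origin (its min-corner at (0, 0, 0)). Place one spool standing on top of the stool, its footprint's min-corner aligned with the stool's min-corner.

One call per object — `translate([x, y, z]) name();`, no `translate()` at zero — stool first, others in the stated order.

stool();
translate([0, 0, 424]) spool();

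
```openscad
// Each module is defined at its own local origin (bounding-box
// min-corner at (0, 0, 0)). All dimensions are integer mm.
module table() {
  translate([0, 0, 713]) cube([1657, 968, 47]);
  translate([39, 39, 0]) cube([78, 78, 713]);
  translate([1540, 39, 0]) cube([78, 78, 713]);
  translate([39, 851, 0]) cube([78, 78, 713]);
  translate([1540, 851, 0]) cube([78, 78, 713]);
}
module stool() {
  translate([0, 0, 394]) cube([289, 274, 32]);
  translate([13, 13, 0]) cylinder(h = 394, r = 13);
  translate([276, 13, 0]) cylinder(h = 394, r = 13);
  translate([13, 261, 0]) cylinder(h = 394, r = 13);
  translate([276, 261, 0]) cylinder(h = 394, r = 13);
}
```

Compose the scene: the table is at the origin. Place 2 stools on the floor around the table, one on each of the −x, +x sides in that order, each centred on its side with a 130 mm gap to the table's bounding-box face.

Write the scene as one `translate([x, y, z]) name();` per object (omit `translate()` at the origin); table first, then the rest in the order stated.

table();
translate([-419, 347, 0]) stool();
translate([1787, 347, 0]) stool();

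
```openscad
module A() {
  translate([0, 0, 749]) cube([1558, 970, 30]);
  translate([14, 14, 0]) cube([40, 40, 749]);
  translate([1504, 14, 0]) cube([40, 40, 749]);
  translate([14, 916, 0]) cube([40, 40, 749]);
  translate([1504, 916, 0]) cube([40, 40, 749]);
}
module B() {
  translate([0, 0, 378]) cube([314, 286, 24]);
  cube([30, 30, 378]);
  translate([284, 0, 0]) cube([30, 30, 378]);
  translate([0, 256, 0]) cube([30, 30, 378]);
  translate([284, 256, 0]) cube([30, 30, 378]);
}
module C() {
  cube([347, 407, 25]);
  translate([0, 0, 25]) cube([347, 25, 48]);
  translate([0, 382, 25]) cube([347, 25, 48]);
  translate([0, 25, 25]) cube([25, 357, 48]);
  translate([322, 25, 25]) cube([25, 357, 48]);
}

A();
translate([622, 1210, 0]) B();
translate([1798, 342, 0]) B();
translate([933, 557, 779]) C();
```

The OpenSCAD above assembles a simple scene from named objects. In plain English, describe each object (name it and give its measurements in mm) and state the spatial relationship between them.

A is a table with a 1558×970 mm rectangular top, 30 mm thick, top surface at z = 779 mm, supported by four 40×40 mm square legs, each inset 14 mm from the nearest pair of top edges, running from the floor.

B is a four-legged stool. The seat is 314×286 mm, 24 mm thick, top at z = 402 mm. It stands on four square legs, each 30×30 mm in cross-section, from z = 0 to the seat underside, each flush with a corner of the seat.

C is an open-topped rectangular box: outside dimensions 347×407×73 mm, with a uniform wall and base thickness of 25 mm. The base is a full 347×407 slab on the floor; four walls sit on top of the base. The front and back walls (the −y and +y sides) span the full width; the two side walls fit between them.

Two stools sit around the table at the +y, +x sides. The open box is on top of the table.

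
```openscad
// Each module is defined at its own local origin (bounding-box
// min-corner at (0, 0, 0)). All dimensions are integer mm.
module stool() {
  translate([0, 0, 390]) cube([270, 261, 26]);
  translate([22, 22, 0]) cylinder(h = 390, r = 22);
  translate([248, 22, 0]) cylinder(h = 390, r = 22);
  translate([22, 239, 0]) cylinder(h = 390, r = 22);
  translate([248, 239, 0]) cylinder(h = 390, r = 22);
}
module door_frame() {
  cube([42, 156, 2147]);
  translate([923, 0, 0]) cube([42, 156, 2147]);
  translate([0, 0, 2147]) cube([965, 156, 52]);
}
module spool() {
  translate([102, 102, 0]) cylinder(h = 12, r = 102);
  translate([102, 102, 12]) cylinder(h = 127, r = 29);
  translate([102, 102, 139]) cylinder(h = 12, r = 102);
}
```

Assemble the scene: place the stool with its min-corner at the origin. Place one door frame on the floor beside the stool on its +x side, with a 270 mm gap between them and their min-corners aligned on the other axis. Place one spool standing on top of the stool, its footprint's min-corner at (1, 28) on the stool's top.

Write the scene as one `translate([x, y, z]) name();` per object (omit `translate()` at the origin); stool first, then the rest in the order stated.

stool();
translate([540, 0, 0]) door_frame();
translate([1, 28, 416]) spool();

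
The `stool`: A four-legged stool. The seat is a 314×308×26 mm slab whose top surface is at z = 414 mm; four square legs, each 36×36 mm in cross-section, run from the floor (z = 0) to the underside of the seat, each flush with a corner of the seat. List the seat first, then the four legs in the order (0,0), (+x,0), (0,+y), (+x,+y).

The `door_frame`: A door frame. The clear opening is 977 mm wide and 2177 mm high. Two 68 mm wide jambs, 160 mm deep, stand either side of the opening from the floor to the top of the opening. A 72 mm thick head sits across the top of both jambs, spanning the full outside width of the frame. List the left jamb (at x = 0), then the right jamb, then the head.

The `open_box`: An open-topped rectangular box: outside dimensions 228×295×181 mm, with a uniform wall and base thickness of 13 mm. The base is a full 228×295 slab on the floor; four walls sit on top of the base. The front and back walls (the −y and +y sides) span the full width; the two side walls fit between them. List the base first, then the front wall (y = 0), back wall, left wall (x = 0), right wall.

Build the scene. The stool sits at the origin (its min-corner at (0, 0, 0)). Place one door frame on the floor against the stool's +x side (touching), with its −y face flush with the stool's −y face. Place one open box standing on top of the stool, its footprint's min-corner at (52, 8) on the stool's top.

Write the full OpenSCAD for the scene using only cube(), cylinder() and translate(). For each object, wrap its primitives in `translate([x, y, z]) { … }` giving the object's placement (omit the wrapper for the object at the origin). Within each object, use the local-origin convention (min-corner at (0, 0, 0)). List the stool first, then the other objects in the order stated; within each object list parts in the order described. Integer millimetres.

translate([0, 0, 388]) cube([314, 308, 26]);
cube([36, 36, 388]);
translate([278, 0, 0]) cube([36, 36, 388]);
translate([0, 272, 0]) cube([36, 36, 388]);
translate([278, 272, 0]) cube([36, 36, 388]);
translate([314, 0, 0]) {
  cube([68, 160, 2177]);
  translate([1045, 0, 0]) cube([68, 160, 2177]);
  translate([0, 0, 2177]) cube([1113, 160, 72]);
}
translate([52, 8, 414]) {
  cube([228, 295, 13]);
  translate([0, 0, 13]) cube([228, 13, 168]);
  translate([0, 282, 13]) cube([228, 13, 168]);
  translate([0, 13, 13]) cube([13, 269, 168]);
  translate([215, 13, 13]) cube([13, 269, 168]);
}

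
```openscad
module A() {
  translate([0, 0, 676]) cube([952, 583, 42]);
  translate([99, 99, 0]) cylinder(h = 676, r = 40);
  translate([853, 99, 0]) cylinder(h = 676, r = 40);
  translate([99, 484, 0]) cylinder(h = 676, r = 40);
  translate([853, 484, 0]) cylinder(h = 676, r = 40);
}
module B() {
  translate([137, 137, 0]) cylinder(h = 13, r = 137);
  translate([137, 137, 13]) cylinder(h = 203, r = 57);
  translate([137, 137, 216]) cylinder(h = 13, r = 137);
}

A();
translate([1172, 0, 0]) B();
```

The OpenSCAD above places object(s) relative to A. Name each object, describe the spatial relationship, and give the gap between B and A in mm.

The spool's nearest face is 220 mm from the table's +x face.

A is a table. B is a spool. The spool is on the floor beside the table on its +x side. The gap between the spool and the table is 220 mm.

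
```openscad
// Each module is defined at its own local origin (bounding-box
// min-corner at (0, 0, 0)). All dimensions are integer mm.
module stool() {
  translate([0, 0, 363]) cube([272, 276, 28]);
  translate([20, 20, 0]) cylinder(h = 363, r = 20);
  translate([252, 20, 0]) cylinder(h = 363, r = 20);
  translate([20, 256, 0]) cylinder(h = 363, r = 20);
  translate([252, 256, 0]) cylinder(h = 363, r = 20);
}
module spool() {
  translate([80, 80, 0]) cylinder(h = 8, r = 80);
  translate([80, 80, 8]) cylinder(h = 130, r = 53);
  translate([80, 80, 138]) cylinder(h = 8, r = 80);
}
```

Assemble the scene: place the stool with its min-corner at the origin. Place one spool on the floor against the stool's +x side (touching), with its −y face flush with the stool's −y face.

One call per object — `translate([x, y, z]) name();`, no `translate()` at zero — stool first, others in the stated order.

stool();
translate([272, 0, 0]) spool();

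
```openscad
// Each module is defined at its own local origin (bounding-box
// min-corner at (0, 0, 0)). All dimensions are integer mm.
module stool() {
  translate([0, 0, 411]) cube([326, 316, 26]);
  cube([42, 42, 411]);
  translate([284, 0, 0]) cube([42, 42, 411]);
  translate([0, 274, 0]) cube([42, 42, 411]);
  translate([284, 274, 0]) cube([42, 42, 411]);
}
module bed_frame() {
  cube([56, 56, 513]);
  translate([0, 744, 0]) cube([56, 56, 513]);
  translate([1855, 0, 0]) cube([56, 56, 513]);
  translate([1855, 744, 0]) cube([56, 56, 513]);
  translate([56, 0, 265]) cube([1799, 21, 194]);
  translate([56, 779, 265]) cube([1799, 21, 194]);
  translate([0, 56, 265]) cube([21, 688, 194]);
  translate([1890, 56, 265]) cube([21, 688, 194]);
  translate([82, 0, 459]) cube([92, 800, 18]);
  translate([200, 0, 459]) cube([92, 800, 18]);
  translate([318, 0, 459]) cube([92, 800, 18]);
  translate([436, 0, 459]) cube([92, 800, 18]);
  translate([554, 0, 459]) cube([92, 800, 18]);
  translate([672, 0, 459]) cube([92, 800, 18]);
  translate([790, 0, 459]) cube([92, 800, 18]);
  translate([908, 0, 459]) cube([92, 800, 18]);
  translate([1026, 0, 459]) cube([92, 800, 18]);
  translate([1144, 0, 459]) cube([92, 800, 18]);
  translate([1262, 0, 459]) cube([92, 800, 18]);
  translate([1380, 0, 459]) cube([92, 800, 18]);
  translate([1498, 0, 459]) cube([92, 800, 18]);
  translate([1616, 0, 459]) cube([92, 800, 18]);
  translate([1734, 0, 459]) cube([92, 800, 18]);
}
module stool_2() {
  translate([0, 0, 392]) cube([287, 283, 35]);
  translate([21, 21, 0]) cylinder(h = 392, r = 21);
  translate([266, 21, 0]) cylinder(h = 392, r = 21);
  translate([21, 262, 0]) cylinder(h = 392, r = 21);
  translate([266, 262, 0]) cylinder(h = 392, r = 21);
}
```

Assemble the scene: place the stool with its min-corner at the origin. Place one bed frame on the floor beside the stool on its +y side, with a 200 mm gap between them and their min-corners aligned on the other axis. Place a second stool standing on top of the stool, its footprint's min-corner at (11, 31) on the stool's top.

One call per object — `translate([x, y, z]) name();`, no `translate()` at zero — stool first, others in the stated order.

stool();
translate([0, 516, 0]) bed_frame();
translate([11, 31, 437]) stool_2();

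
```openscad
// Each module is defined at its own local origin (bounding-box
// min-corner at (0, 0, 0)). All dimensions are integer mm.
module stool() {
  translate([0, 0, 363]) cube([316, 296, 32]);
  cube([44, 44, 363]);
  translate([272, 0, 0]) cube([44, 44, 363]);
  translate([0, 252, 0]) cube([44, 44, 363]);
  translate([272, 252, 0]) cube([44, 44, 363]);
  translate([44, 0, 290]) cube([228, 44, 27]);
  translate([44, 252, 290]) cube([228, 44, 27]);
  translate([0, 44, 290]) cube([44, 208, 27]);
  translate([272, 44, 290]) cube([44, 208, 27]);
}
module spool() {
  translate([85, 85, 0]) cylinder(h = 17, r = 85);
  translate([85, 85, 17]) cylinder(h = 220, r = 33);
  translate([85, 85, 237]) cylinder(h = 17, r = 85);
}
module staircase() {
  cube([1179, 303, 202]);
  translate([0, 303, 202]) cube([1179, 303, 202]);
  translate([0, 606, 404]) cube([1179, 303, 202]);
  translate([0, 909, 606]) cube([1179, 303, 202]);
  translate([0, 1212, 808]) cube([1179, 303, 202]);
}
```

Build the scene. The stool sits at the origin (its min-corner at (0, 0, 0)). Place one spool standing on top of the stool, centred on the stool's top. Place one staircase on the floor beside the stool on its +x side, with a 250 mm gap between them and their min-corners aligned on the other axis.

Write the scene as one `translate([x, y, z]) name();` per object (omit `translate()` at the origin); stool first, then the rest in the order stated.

stool();
translate([73, 63, 395]) spool();
translate([566, 0, 0]) staircase();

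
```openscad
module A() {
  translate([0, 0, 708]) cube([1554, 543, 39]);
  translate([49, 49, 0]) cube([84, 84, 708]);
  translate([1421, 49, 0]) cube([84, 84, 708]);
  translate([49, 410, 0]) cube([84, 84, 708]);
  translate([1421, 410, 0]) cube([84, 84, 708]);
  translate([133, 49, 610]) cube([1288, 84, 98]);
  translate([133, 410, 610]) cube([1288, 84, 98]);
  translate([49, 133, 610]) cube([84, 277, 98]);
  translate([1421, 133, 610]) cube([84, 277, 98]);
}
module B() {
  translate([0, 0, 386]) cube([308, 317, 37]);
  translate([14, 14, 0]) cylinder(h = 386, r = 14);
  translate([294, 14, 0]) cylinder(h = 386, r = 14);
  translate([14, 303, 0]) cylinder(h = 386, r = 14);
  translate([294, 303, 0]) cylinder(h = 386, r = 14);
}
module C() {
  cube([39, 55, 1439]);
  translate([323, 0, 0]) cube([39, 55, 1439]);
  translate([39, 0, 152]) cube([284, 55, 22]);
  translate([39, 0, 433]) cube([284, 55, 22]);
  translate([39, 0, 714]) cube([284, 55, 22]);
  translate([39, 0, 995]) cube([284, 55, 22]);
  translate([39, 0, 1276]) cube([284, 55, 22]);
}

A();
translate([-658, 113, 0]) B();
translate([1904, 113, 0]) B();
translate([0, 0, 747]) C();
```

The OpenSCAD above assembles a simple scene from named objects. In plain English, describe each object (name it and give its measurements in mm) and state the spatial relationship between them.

A is a table with a 1554×543 mm rectangular top, 39 mm thick, top surface at z = 747 mm, supported by four 84×84 mm square legs, each inset 49 mm from the nearest pair of top edges, running from the floor. Four apron rails, 84 mm thick and 98 mm tall, run between adjacent legs with their top edges flush with the underside of the top and their outer faces flush with the legs' outer faces.

B is a four-legged stool. The seat is 308×317 mm, 37 mm thick, top at z = 423 mm. It stands on four round legs, each 28 mm in diameter, from z = 0 to the seat underside, each leg's axis is inset half a diameter from the nearest pair of seat edges (so the leg's bounding box is flush with the corner).

C is a straight ladder. Two 39×55 mm vertical rails, 1439 mm tall, stand 362 mm apart (outside-to-outside) with their front faces coplanar on the −y side. 5 rungs, each 55 mm deep and 22 mm tall, span between the inner faces of the rails, front faces flush with the rails. The lowest rung's underside is at z = 152 mm and rungs are spaced 281 mm apart (underside to underside).

Two stools sit around the table at the −x, +x sides. The ladder is on top of the table.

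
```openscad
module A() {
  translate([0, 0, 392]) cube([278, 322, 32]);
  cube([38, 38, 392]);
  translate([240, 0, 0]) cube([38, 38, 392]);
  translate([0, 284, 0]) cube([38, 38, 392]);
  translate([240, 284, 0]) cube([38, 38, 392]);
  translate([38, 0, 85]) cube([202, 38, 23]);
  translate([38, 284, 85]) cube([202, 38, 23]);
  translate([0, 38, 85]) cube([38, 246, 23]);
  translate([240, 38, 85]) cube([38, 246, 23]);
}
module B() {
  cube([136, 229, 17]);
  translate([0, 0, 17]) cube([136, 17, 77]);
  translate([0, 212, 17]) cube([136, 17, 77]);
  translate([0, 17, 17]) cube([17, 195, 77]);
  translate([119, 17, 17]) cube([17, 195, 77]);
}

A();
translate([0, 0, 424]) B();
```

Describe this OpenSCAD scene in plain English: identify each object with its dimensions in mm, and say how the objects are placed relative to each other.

A is a four-legged stool. The seat is a 278×322×32 mm slab whose top surface is at z = 424 mm; four square legs, each 38×38 mm in cross-section, run from the floor (z = 0) to the underside of the seat, each flush with a corner of the seat. Four stretchers, 38 mm wide and 23 mm tall, connect adjacent legs with their undersides at z = 85 mm, each running between the inner faces of the legs it joins and aligned with the legs' outer faces on the other axis.

B is an open-topped rectangular box: outside dimensions 136×229×94 mm, with a uniform wall and base thickness of 17 mm. The base is a full 136×229 slab on the floor; four walls sit on top of the base. The front and back walls (the −y and +y sides) span the full width; the two side walls fit between them.

The open box is on top of the stool.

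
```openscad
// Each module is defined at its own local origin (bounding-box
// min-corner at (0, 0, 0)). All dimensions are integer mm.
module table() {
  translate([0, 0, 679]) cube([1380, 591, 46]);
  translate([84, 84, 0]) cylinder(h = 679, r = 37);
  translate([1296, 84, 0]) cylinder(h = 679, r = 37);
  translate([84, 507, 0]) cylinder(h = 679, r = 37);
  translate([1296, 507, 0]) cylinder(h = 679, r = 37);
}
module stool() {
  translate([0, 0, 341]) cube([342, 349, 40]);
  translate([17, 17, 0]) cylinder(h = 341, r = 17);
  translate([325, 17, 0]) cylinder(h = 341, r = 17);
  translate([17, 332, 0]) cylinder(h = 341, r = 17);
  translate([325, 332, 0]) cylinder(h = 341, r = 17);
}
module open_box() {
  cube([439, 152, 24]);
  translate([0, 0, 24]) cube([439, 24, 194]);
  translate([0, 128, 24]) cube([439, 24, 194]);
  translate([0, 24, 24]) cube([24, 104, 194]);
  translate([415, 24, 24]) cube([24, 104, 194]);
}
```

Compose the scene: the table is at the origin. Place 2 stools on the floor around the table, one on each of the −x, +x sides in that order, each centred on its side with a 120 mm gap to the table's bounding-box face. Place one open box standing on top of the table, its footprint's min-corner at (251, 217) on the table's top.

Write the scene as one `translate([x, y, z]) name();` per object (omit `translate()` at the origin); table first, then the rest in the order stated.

table();
translate([-462, 121, 0]) stool();
translate([1500, 121, 0]) stool();
translate([251, 217, 725]) open_box();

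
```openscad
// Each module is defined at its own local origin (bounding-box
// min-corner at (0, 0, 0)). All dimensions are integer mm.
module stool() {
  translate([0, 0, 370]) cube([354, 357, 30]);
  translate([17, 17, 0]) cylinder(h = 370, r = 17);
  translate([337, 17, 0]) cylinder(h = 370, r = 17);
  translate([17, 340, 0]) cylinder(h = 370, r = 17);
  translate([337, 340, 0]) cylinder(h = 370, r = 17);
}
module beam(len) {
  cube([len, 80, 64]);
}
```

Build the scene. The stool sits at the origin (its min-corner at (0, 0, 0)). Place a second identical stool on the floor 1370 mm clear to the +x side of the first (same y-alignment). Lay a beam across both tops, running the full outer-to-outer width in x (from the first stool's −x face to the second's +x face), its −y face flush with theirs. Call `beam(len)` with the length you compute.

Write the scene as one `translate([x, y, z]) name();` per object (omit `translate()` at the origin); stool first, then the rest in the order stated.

stool();
translate([1724, 0, 0]) stool();
translate([0, 0, 400]) beam(2078);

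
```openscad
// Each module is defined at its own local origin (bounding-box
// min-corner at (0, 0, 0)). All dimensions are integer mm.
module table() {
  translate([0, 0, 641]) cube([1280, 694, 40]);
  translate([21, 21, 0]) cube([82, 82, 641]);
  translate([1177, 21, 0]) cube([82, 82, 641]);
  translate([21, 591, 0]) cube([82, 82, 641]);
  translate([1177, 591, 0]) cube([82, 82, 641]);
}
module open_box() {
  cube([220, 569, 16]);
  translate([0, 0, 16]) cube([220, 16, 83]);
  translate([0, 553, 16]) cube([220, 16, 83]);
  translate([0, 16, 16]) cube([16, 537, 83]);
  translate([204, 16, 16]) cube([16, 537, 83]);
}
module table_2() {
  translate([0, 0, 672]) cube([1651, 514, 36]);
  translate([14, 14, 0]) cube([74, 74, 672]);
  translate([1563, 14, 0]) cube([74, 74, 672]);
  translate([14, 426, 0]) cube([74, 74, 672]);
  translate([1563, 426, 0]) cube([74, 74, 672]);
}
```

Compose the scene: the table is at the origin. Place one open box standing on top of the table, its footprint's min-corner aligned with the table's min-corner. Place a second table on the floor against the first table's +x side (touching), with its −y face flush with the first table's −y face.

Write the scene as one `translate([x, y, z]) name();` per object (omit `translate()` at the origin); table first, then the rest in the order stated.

table();
translate([0, 0, 681]) open_box();
translate([1280, 0, 0]) table_2();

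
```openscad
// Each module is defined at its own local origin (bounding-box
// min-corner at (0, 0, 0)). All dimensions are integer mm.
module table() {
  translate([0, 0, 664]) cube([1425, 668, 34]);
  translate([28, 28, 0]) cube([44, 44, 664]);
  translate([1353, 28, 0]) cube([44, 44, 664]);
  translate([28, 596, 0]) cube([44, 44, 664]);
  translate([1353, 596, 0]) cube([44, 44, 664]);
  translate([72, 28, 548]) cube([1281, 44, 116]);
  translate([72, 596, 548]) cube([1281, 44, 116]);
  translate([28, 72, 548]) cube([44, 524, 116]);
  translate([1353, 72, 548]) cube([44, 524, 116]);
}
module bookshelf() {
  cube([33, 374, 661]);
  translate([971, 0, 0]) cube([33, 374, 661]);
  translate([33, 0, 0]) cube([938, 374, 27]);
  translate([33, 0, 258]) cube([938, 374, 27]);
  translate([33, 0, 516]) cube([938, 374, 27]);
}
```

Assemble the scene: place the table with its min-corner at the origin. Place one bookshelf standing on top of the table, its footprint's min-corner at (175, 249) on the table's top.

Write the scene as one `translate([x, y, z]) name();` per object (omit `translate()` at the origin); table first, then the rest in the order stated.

table();
translate([175, 249, 698]) bookshelf();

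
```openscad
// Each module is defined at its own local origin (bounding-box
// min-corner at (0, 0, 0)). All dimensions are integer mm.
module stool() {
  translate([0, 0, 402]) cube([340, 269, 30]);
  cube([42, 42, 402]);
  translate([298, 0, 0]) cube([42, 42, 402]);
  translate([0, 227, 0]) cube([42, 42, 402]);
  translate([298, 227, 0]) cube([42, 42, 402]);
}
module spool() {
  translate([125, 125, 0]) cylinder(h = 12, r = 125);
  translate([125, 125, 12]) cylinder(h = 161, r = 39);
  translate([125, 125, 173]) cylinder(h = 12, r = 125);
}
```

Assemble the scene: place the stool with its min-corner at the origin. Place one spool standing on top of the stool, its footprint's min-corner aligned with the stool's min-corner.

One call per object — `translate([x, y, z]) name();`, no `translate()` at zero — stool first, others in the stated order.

stool();
translate([0, 0, 432]) spool();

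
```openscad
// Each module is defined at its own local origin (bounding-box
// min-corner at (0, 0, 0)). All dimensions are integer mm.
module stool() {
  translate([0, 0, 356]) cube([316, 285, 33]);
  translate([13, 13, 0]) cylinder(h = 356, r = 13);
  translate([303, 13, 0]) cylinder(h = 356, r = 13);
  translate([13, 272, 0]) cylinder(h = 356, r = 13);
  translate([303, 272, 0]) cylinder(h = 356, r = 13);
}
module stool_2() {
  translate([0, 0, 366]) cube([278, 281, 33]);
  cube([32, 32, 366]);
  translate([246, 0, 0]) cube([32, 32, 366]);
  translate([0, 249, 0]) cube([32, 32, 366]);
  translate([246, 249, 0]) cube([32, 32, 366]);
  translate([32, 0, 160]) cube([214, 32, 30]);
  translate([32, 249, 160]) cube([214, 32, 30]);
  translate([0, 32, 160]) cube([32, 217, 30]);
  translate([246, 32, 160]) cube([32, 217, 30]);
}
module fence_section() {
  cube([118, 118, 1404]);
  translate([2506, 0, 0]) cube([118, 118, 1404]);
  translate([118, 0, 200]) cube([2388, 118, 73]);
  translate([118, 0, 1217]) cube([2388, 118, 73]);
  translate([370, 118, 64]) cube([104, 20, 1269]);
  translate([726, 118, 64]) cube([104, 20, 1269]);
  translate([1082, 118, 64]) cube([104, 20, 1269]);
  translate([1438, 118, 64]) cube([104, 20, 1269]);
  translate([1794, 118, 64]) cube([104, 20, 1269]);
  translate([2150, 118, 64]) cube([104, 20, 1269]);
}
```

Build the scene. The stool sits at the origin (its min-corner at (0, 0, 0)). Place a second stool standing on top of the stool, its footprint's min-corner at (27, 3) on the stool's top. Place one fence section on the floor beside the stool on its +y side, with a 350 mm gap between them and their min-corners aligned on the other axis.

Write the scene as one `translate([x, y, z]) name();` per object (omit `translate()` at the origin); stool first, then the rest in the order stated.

stool();
translate([27, 3, 389]) stool_2();
translate([0, 635, 0]) fence_section();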